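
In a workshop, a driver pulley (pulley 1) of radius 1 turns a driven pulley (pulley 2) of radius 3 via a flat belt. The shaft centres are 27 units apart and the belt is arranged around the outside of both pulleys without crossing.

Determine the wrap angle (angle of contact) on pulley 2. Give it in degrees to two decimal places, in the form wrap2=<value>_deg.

open belt: β = asin((r2−r1)/C) = asin(2/27) = 4.2480°
wrap1 = π − 2β = 171.5040°
wrap2 = π + 2β = 188.4960°

wrap2=188.50_deg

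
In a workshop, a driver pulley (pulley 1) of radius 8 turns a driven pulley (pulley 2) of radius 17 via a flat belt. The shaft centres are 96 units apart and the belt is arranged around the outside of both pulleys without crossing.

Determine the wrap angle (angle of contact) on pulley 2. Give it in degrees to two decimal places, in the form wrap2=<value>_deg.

wrap2=190.76_deg

open belt: β = asin((r2−r1)/C) = asin(9/96) = 5.3794°
wrap1 = π − 2β = 169.2412°
wrap2 = π + 2β = 190.7588°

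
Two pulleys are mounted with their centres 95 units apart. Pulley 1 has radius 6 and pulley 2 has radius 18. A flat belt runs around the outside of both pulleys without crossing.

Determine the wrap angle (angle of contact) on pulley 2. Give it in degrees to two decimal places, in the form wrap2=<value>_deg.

open belt: β = asin((r2−r1)/C) = asin(12/95) = 7.2567°
wrap1 = π − 2β = 165.4865°
wrap2 = π + 2β = 194.5135°

wrap2=194.51_deg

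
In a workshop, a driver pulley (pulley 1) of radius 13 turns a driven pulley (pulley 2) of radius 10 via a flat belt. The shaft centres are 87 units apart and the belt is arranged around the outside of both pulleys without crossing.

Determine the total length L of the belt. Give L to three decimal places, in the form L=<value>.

L=246.360

open belt: β = asin((r2−r1)/C) = asin(-3/87) = -1.9761°
wrap1 = π − 2β = 183.9522°
wrap2 = π + 2β = 176.0478°
tangent length = C·cosβ = 86.9483
L = r1·wrap1 + r2·wrap2 + 2·C·cosβ = 13·3.2106 + 10·3.0726 + 2·86.9483 = 246.3601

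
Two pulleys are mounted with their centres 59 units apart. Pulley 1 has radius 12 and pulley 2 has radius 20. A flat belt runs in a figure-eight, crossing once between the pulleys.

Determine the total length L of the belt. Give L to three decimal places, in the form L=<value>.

L=236.356

crossed belt: β = asin((r1+r2)/C) = asin(32/59) = 32.8453°
wrap1 = wrap2 = π + 2β = 245.6906°
tangent length = C·cosβ = 49.5681
L = (r1+r2)·wrap + 2·C·cosβ = 32·4.2881 + 2·49.5681 = 236.3558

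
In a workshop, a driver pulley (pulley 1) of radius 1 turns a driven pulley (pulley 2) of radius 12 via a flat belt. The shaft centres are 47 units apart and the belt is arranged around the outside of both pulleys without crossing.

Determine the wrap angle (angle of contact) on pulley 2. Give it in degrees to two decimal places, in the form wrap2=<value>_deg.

wrap2=207.07_deg

open belt: β = asin((r2−r1)/C) = asin(11/47) = 13.5352°
wrap1 = π − 2β = 152.9296°
wrap2 = π + 2β = 207.0704°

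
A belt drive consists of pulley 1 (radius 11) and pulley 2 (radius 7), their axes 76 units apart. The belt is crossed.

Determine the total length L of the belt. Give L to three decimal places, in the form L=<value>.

crossed belt: β = asin((r1+r2)/C) = asin(18/76) = 13.7002°
wrap1 = wrap2 = π + 2β = 207.4005°
tangent length = C·cosβ = 73.8377
L = (r1+r2)·wrap + 2·C·cosβ = 18·3.6198 + 2·73.8377 = 212.8321

L=212.832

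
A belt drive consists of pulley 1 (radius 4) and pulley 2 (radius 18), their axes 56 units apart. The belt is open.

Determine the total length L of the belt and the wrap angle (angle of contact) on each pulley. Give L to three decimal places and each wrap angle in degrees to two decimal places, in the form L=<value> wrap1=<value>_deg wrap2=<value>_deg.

open belt: β = asin((r2−r1)/C) = asin(14/56) = 14.4775°
wrap1 = π − 2β = 151.0450°
wrap2 = π + 2β = 208.9550°
tangent length = C·cosβ = 54.2218
L = r1·wrap1 + r2·wrap2 + 2·C·cosβ = 4·2.6362 + 18·3.6470 + 2·54.2218 = 184.6336

L=184.634 wrap1=151.04_deg wrap2=208.96_deg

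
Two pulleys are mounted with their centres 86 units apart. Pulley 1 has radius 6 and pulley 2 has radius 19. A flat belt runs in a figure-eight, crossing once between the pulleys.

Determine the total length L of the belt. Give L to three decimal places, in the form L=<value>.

L=257.860

crossed belt: β = asin((r1+r2)/C) = asin(25/86) = 16.8997°
wrap1 = wrap2 = π + 2β = 213.7995°
tangent length = C·cosβ = 82.2861
L = (r1+r2)·wrap + 2·C·cosβ = 25·3.7315 + 2·82.2861 = 257.8598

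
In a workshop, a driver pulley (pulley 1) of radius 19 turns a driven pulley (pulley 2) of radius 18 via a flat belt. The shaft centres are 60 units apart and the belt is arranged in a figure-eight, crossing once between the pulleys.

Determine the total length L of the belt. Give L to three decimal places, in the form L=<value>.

L=259.879

crossed belt: β = asin((r1+r2)/C) = asin(37/60) = 38.0731°
wrap1 = wrap2 = π + 2β = 256.1462°
tangent length = C·cosβ = 47.2335
L = (r1+r2)·wrap + 2·C·cosβ = 37·4.4706 + 2·47.2335 = 259.8790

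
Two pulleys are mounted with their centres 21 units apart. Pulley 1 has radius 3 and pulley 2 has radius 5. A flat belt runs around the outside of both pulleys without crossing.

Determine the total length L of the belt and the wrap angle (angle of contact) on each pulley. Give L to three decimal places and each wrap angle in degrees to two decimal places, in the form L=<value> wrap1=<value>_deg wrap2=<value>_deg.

open belt: β = asin((r2−r1)/C) = asin(2/21) = 5.4650°
wrap1 = π − 2β = 169.0700°
wrap2 = π + 2β = 190.9300°
tangent length = C·cosβ = 20.9045
L = r1·wrap1 + r2·wrap2 + 2·C·cosβ = 3·2.9508 + 5·3.3324 + 2·20.9045 = 67.3234

L=67.323 wrap1=169.07_deg wrap2=190.93_deg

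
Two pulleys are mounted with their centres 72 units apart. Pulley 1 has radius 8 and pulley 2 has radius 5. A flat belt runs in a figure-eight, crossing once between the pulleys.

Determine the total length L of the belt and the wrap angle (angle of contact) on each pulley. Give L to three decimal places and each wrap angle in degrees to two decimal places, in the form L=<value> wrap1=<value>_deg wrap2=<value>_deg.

crossed belt: β = asin((r1+r2)/C) = asin(13/72) = 10.4021°
wrap1 = wrap2 = π + 2β = 200.8042°
tangent length = C·cosβ = 70.8167
L = (r1+r2)·wrap + 2·C·cosβ = 13·3.5047 + 2·70.8167 = 187.1944

L=187.194 wrap1=200.80_deg wrap2=200.80_deg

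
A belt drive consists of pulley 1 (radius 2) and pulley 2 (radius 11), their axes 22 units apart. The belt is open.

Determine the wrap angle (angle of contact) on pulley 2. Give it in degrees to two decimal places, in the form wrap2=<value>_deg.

open belt: β = asin((r2−r1)/C) = asin(9/22) = 24.1477°
wrap1 = π − 2β = 131.7045°
wrap2 = π + 2β = 228.2955°

wrap2=228.30_deg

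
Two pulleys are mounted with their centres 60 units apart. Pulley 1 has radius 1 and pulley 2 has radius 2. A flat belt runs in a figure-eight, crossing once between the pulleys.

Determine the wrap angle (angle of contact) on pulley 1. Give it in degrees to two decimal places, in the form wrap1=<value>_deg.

wrap1=185.73_deg

crossed belt: β = asin((r1+r2)/C) = asin(3/60) = 2.8660°
wrap1 = wrap2 = π + 2β = 185.7320°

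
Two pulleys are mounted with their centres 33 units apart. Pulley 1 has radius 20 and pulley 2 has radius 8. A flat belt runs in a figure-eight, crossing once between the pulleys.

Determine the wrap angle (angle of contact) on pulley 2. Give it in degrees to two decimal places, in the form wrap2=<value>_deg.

crossed belt: β = asin((r1+r2)/C) = asin(28/33) = 58.0473°
wrap1 = wrap2 = π + 2β = 296.0945°

wrap2=296.09_deg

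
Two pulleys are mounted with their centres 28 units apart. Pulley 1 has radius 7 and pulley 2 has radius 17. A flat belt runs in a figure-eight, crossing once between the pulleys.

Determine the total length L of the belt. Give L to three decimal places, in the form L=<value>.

crossed belt: β = asin((r1+r2)/C) = asin(24/28) = 58.9973°
wrap1 = wrap2 = π + 2β = 297.9946°
tangent length = C·cosβ = 14.4222
L = (r1+r2)·wrap + 2·C·cosβ = 24·5.2010 + 2·14.4222 = 153.6681

L=153.668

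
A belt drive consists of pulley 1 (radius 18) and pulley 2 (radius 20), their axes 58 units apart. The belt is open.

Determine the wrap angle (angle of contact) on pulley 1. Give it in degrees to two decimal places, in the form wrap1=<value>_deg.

wrap1=176.05_deg

open belt: β = asin((r2−r1)/C) = asin(2/58) = 1.9761°
wrap1 = π − 2β = 176.0478°
wrap2 = π + 2β = 183.9522°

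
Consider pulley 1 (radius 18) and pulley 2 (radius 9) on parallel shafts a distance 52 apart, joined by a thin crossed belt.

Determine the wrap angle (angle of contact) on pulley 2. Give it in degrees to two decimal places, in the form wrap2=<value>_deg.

wrap2=242.56_deg

crossed belt: β = asin((r1+r2)/C) = asin(27/52) = 31.2807°
wrap1 = wrap2 = π + 2β = 242.5613°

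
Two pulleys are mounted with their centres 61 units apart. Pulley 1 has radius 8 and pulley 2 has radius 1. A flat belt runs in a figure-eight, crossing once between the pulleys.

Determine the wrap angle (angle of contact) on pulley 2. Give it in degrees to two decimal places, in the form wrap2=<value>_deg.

crossed belt: β = asin((r1+r2)/C) = asin(9/61) = 8.4844°
wrap1 = wrap2 = π + 2β = 196.9689°

wrap2=196.97_deg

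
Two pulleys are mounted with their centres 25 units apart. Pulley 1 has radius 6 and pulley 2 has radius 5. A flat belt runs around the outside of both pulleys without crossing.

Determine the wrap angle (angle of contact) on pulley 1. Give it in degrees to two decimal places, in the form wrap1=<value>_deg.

wrap1=184.58_deg

open belt: β = asin((r2−r1)/C) = asin(-1/25) = -2.2924°
wrap1 = π − 2β = 184.5849°
wrap2 = π + 2β = 175.4151°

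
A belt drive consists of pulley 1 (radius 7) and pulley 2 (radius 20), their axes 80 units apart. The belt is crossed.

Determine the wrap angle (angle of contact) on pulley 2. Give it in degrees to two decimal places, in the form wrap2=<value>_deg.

wrap2=219.45_deg

crossed belt: β = asin((r1+r2)/C) = asin(27/80) = 19.7246°
wrap1 = wrap2 = π + 2β = 219.4493°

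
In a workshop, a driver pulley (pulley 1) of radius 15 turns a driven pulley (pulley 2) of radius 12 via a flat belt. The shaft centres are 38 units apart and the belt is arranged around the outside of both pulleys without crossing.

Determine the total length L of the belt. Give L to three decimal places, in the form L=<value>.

L=161.060

open belt: β = asin((r2−r1)/C) = asin(-3/38) = -4.5281°
wrap1 = π − 2β = 189.0561°
wrap2 = π + 2β = 170.9439°
tangent length = C·cosβ = 37.8814
L = r1·wrap1 + r2·wrap2 + 2·C·cosβ = 15·3.2997 + 12·2.9835 + 2·37.8814 = 161.0600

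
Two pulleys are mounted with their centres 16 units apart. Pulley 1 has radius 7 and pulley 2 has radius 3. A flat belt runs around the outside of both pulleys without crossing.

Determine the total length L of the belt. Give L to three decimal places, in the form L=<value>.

open belt: β = asin((r2−r1)/C) = asin(-4/16) = -14.4775°
wrap1 = π − 2β = 208.9550°
wrap2 = π + 2β = 151.0450°
tangent length = C·cosβ = 15.4919
L = r1·wrap1 + r2·wrap2 + 2·C·cosβ = 7·3.6470 + 3·2.6362 + 2·15.4919 = 64.4212

L=64.421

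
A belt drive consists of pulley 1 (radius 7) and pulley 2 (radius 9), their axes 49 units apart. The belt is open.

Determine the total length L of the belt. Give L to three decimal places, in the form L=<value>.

open belt: β = asin((r2−r1)/C) = asin(2/49) = 2.3393°
wrap1 = π − 2β = 175.3215°
wrap2 = π + 2β = 184.6785°
tangent length = C·cosβ = 48.9592
L = r1·wrap1 + r2·wrap2 + 2·C·cosβ = 7·3.0599 + 9·3.2232 + 2·48.9592 = 148.3471

L=148.347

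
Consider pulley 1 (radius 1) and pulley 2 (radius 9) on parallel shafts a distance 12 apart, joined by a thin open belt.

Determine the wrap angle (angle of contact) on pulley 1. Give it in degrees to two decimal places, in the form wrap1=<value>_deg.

wrap1=96.38_deg

open belt: β = asin((r2−r1)/C) = asin(8/12) = 41.8103°
wrap1 = π − 2β = 96.3794°
wrap2 = π + 2β = 263.6206°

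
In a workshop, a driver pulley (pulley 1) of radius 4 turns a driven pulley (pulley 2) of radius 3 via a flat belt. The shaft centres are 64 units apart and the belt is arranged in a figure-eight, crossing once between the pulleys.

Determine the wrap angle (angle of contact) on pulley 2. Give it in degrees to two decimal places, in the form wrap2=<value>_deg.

wrap2=192.56_deg

crossed belt: β = asin((r1+r2)/C) = asin(7/64) = 6.2793°
wrap1 = wrap2 = π + 2β = 192.5586°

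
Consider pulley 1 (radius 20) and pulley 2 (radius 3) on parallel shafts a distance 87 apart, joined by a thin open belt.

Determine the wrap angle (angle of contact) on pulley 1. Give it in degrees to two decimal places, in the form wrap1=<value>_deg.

open belt: β = asin((r2−r1)/C) = asin(-17/87) = -11.2682°
wrap1 = π − 2β = 202.5365°
wrap2 = π + 2β = 157.4635°

wrap1=202.54_deg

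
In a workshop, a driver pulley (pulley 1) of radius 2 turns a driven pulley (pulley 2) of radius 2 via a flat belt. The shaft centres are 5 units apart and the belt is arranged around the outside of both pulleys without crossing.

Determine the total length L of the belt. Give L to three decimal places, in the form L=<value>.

L=22.566

open belt: β = asin((r2−r1)/C) = asin(0/5) = 0.0000°
wrap1 = π − 2β = 180.0000°
wrap2 = π + 2β = 180.0000°
tangent length = C·cosβ = 5.0000
L = r1·wrap1 + r2·wrap2 + 2·C·cosβ = 2·3.1416 + 2·3.1416 + 2·5.0000 = 22.5664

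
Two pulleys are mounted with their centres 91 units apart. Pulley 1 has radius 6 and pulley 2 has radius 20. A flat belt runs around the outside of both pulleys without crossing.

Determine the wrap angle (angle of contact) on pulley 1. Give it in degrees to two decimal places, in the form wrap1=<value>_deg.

open belt: β = asin((r2−r1)/C) = asin(14/91) = 8.8499°
wrap1 = π − 2β = 162.3002°
wrap2 = π + 2β = 197.6998°

wrap1=162.30_deg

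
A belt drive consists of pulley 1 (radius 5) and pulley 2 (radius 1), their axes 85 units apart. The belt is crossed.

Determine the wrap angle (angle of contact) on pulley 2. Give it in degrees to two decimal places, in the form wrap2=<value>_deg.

crossed belt: β = asin((r1+r2)/C) = asin(6/85) = 4.0478°
wrap1 = wrap2 = π + 2β = 188.0955°

wrap2=188.10_deg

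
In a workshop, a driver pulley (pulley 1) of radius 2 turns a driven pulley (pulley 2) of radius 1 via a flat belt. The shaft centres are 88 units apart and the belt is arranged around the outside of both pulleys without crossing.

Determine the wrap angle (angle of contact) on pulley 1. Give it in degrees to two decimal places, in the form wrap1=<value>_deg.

open belt: β = asin((r2−r1)/C) = asin(-1/88) = -0.6511°
wrap1 = π − 2β = 181.3022°
wrap2 = π + 2β = 178.6978°

wrap1=181.30_deg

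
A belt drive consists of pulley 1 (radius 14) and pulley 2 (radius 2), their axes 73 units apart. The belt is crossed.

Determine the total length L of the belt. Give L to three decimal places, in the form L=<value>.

crossed belt: β = asin((r1+r2)/C) = asin(16/73) = 12.6608°
wrap1 = wrap2 = π + 2β = 205.3215°
tangent length = C·cosβ = 71.2250
L = (r1+r2)·wrap + 2·C·cosβ = 16·3.5835 + 2·71.2250 = 199.7866

L=199.787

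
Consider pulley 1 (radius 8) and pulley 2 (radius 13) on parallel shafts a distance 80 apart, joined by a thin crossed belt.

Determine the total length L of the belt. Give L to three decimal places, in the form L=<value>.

crossed belt: β = asin((r1+r2)/C) = asin(21/80) = 15.2185°
wrap1 = wrap2 = π + 2β = 210.4369°
tangent length = C·cosβ = 77.1946
L = (r1+r2)·wrap + 2·C·cosβ = 21·3.6728 + 2·77.1946 = 231.5183

L=231.518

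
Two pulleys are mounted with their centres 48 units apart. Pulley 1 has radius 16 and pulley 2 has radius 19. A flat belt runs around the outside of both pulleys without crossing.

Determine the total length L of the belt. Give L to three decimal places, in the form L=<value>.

open belt: β = asin((r2−r1)/C) = asin(3/48) = 3.5833°
wrap1 = π − 2β = 172.8334°
wrap2 = π + 2β = 187.1666°
tangent length = C·cosβ = 47.9062
L = r1·wrap1 + r2·wrap2 + 2·C·cosβ = 16·3.0165 + 19·3.2667 + 2·47.9062 = 206.1433

L=206.143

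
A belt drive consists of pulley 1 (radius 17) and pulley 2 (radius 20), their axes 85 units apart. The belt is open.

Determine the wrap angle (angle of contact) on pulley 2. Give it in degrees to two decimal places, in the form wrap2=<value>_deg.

open belt: β = asin((r2−r1)/C) = asin(3/85) = 2.0226°
wrap1 = π − 2β = 175.9548°
wrap2 = π + 2β = 184.0452°

wrap2=184.05_deg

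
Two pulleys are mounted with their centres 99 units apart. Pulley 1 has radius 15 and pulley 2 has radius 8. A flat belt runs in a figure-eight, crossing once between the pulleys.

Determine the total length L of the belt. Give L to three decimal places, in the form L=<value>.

crossed belt: β = asin((r1+r2)/C) = asin(23/99) = 13.4339°
wrap1 = wrap2 = π + 2β = 206.8678°
tangent length = C·cosβ = 96.2912
L = (r1+r2)·wrap + 2·C·cosβ = 23·3.6105 + 2·96.2912 = 275.6245

L=275.624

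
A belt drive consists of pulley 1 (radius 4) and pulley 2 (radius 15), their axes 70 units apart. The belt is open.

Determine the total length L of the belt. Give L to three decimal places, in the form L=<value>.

L=201.422

open belt: β = asin((r2−r1)/C) = asin(11/70) = 9.0411°
wrap1 = π − 2β = 161.9178°
wrap2 = π + 2β = 198.0822°
tangent length = C·cosβ = 69.1303
L = r1·wrap1 + r2·wrap2 + 2·C·cosβ = 4·2.8260 + 15·3.4572 + 2·69.1303 = 201.4224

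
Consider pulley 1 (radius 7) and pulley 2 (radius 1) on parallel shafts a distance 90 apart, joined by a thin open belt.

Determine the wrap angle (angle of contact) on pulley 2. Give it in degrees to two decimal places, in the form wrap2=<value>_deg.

wrap2=172.35_deg

open belt: β = asin((r2−r1)/C) = asin(-6/90) = -3.8226°
wrap1 = π − 2β = 187.6451°
wrap2 = π + 2β = 172.3549°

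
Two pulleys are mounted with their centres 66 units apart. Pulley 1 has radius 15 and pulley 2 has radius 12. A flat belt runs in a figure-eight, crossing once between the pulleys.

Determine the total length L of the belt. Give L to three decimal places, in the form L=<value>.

crossed belt: β = asin((r1+r2)/C) = asin(27/66) = 24.1477°
wrap1 = wrap2 = π + 2β = 228.2955°
tangent length = C·cosβ = 60.2246
L = (r1+r2)·wrap + 2·C·cosβ = 27·3.9845 + 2·60.2246 = 228.0309

L=228.031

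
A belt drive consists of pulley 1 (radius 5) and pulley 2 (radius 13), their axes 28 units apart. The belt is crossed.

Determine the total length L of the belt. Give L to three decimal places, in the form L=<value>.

crossed belt: β = asin((r1+r2)/C) = asin(18/28) = 40.0052°
wrap1 = wrap2 = π + 2β = 260.0104°
tangent length = C·cosβ = 21.4476
L = (r1+r2)·wrap + 2·C·cosβ = 18·4.5380 + 2·21.4476 = 124.5799

L=124.580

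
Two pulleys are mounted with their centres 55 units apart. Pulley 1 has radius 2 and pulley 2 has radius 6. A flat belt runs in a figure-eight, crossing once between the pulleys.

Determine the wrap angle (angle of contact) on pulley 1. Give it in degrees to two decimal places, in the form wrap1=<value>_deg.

wrap1=196.73_deg

crossed belt: β = asin((r1+r2)/C) = asin(8/55) = 8.3636°
wrap1 = wrap2 = π + 2β = 196.7272°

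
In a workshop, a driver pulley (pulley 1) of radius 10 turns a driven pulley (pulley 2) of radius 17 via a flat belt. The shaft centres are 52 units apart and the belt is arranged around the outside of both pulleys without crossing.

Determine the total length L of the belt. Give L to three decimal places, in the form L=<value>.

open belt: β = asin((r2−r1)/C) = asin(7/52) = 7.7364°
wrap1 = π − 2β = 164.5272°
wrap2 = π + 2β = 195.4728°
tangent length = C·cosβ = 51.5267
L = r1·wrap1 + r2·wrap2 + 2·C·cosβ = 10·2.8715 + 17·3.4116 + 2·51.5267 = 189.7667

L=189.767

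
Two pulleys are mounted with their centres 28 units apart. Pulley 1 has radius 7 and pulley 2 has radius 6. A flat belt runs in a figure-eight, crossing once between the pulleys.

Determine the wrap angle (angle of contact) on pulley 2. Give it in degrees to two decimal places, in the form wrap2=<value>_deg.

crossed belt: β = asin((r1+r2)/C) = asin(13/28) = 27.6640°
wrap1 = wrap2 = π + 2β = 235.3280°

wrap2=235.33_deg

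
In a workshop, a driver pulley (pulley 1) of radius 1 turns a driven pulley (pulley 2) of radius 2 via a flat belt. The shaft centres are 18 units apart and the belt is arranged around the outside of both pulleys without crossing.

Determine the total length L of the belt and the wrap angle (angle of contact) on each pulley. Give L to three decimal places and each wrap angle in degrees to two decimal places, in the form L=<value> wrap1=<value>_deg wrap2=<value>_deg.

open belt: β = asin((r2−r1)/C) = asin(1/18) = 3.1847°
wrap1 = π − 2β = 173.6305°
wrap2 = π + 2β = 186.3695°
tangent length = C·cosβ = 17.9722
L = r1·wrap1 + r2·wrap2 + 2·C·cosβ = 1·3.0304 + 2·3.2528 + 2·17.9722 = 45.4803

L=45.480 wrap1=173.63_deg wrap2=186.37_deg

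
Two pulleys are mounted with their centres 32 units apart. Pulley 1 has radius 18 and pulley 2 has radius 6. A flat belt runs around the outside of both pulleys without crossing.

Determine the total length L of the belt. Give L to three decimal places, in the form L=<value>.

L=143.953

open belt: β = asin((r2−r1)/C) = asin(-12/32) = -22.0243°
wrap1 = π − 2β = 224.0486°
wrap2 = π + 2β = 135.9514°
tangent length = C·cosβ = 29.6648
L = r1·wrap1 + r2·wrap2 + 2·C·cosβ = 18·3.9104 + 6·2.3728 + 2·29.6648 = 143.9533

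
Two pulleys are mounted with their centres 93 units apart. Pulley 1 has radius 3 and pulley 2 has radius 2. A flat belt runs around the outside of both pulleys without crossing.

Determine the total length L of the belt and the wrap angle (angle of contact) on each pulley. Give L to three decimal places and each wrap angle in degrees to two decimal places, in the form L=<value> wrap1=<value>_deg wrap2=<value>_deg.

L=201.719 wrap1=181.23_deg wrap2=178.77_deg

open belt: β = asin((r2−r1)/C) = asin(-1/93) = -0.6161°
wrap1 = π − 2β = 181.2322°
wrap2 = π + 2β = 178.7678°
tangent length = C·cosβ = 92.9946
L = r1·wrap1 + r2·wrap2 + 2·C·cosβ = 3·3.1631 + 2·3.1201 + 2·92.9946 = 201.7187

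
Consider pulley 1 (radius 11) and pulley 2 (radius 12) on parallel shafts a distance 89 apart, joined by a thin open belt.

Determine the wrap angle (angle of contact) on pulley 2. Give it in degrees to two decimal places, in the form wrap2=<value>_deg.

open belt: β = asin((r2−r1)/C) = asin(1/89) = 0.6438°
wrap1 = π − 2β = 178.7124°
wrap2 = π + 2β = 181.2876°

wrap2=181.29_deg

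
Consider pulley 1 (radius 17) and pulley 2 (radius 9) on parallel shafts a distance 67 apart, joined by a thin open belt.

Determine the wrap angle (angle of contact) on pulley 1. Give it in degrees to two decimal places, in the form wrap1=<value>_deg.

wrap1=193.72_deg

open belt: β = asin((r2−r1)/C) = asin(-8/67) = -6.8576°
wrap1 = π − 2β = 193.7153°
wrap2 = π + 2β = 166.2847°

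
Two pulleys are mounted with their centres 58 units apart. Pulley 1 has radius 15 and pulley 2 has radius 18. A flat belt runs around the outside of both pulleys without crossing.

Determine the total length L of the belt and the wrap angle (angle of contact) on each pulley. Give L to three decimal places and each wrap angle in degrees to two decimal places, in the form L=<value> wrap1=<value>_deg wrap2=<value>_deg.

L=219.828 wrap1=174.07_deg wrap2=185.93_deg

open belt: β = asin((r2−r1)/C) = asin(3/58) = 2.9649°
wrap1 = π − 2β = 174.0702°
wrap2 = π + 2β = 185.9298°
tangent length = C·cosβ = 57.9224
L = r1·wrap1 + r2·wrap2 + 2·C·cosβ = 15·3.0381 + 18·3.2451 + 2·57.9224 = 219.8278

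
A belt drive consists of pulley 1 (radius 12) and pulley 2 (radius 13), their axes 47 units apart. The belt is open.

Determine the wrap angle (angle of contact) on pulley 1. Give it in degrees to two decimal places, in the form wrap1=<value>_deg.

open belt: β = asin((r2−r1)/C) = asin(1/47) = 1.2192°
wrap1 = π − 2β = 177.5617°
wrap2 = π + 2β = 182.4383°

wrap1=177.56_deg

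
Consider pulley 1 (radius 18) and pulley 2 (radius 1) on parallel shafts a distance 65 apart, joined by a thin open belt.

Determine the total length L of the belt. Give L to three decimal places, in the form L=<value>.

open belt: β = asin((r2−r1)/C) = asin(-17/65) = -15.1614°
wrap1 = π − 2β = 210.3227°
wrap2 = π + 2β = 149.6773°
tangent length = C·cosβ = 62.7375
L = r1·wrap1 + r2·wrap2 + 2·C·cosβ = 18·3.6708 + 1·2.6124 + 2·62.7375 = 194.1623

L=194.162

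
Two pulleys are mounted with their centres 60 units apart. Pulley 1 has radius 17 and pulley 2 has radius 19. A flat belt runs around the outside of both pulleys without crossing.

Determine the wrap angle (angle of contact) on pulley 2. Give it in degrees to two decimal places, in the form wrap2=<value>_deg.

open belt: β = asin((r2−r1)/C) = asin(2/60) = 1.9102°
wrap1 = π − 2β = 176.1796°
wrap2 = π + 2β = 183.8204°

wrap2=183.82_deg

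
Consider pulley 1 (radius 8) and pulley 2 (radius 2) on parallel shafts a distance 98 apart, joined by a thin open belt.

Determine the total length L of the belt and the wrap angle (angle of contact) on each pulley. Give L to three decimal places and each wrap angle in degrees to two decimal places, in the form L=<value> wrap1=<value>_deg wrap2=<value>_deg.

open belt: β = asin((r2−r1)/C) = asin(-6/98) = -3.5101°
wrap1 = π − 2β = 187.0202°
wrap2 = π + 2β = 172.9798°
tangent length = C·cosβ = 97.8162
L = r1·wrap1 + r2·wrap2 + 2·C·cosβ = 8·3.2641 + 2·3.0191 + 2·97.8162 = 227.7834

L=227.783 wrap1=187.02_deg wrap2=172.98_deg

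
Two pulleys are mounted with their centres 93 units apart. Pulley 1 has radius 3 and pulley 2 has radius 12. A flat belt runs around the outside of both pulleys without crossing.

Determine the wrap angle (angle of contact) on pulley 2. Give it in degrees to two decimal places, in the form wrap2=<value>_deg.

open belt: β = asin((r2−r1)/C) = asin(9/93) = 5.5534°
wrap1 = π − 2β = 168.8931°
wrap2 = π + 2β = 191.1069°

wrap2=191.11_deg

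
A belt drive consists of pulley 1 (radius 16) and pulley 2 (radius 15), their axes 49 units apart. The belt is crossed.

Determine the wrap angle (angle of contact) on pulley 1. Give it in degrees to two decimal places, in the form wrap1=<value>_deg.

crossed belt: β = asin((r1+r2)/C) = asin(31/49) = 39.2461°
wrap1 = wrap2 = π + 2β = 258.4923°

wrap1=258.49_deg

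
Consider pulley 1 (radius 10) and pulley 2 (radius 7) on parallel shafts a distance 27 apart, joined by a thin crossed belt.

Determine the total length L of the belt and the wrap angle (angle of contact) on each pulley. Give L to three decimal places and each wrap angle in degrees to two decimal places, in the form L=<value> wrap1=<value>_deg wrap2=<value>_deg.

crossed belt: β = asin((r1+r2)/C) = asin(17/27) = 39.0228°
wrap1 = wrap2 = π + 2β = 258.0456°
tangent length = C·cosβ = 20.9762
L = (r1+r2)·wrap + 2·C·cosβ = 17·4.5037 + 2·20.9762 = 118.5160

L=118.516 wrap1=258.05_deg wrap2=258.05_deg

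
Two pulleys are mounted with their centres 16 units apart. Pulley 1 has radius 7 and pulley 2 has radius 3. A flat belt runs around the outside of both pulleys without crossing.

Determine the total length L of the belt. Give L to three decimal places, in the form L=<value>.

L=64.421

open belt: β = asin((r2−r1)/C) = asin(-4/16) = -14.4775°
wrap1 = π − 2β = 208.9550°
wrap2 = π + 2β = 151.0450°
tangent length = C·cosβ = 15.4919
L = r1·wrap1 + r2·wrap2 + 2·C·cosβ = 7·3.6470 + 3·2.6362 + 2·15.4919 = 64.4212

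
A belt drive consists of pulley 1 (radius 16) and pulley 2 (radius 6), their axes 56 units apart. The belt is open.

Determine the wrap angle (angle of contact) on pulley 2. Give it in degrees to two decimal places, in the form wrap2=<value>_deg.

open belt: β = asin((r2−r1)/C) = asin(-10/56) = -10.2866°
wrap1 = π − 2β = 200.5731°
wrap2 = π + 2β = 159.4269°

wrap2=159.43_deg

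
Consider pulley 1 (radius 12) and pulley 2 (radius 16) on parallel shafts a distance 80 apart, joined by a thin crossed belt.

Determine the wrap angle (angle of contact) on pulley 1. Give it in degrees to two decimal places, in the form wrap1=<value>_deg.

wrap1=220.97_deg

crossed belt: β = asin((r1+r2)/C) = asin(28/80) = 20.4873°
wrap1 = wrap2 = π + 2β = 220.9746°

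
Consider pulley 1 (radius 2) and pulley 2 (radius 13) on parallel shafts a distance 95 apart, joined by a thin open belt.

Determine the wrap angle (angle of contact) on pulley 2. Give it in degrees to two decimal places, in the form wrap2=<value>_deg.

wrap2=193.30_deg

open belt: β = asin((r2−r1)/C) = asin(11/95) = 6.6492°
wrap1 = π − 2β = 166.7017°
wrap2 = π + 2β = 193.2983°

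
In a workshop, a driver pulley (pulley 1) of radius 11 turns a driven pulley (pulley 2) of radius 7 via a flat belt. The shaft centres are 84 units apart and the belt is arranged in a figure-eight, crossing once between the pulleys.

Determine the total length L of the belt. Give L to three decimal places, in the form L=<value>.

crossed belt: β = asin((r1+r2)/C) = asin(18/84) = 12.3736°
wrap1 = wrap2 = π + 2β = 204.7473°
tangent length = C·cosβ = 82.0488
L = (r1+r2)·wrap + 2·C·cosβ = 18·3.5735 + 2·82.0488 = 228.4208

L=228.421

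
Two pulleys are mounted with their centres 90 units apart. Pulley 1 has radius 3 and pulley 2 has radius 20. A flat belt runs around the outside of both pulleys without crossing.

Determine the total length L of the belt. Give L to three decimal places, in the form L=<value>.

open belt: β = asin((r2−r1)/C) = asin(17/90) = 10.8879°
wrap1 = π − 2β = 158.2241°
wrap2 = π + 2β = 201.7759°
tangent length = C·cosβ = 88.3799
L = r1·wrap1 + r2·wrap2 + 2·C·cosβ = 3·2.7615 + 20·3.5217 + 2·88.3799 = 255.4774

L=255.477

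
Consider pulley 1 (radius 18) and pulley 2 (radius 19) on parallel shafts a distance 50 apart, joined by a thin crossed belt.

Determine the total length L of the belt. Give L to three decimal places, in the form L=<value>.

crossed belt: β = asin((r1+r2)/C) = asin(37/50) = 47.7314°
wrap1 = wrap2 = π + 2β = 275.4628°
tangent length = C·cosβ = 33.6303
L = (r1+r2)·wrap + 2·C·cosβ = 37·4.8077 + 2·33.6303 = 245.1468

L=245.147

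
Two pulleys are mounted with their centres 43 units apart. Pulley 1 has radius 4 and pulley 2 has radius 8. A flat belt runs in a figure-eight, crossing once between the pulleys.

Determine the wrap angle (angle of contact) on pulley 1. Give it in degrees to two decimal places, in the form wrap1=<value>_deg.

crossed belt: β = asin((r1+r2)/C) = asin(12/43) = 16.2047°
wrap1 = wrap2 = π + 2β = 212.4094°

wrap1=212.41_deg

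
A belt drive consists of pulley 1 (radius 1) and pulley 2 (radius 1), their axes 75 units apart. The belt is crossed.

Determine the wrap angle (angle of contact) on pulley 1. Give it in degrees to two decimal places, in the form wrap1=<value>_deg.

wrap1=183.06_deg

crossed belt: β = asin((r1+r2)/C) = asin(2/75) = 1.5281°
wrap1 = wrap2 = π + 2β = 183.0561°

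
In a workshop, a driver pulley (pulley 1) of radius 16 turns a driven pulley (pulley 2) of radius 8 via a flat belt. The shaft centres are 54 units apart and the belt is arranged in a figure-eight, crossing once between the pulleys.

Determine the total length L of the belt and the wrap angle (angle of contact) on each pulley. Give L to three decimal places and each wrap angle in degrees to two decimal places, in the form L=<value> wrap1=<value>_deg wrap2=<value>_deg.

crossed belt: β = asin((r1+r2)/C) = asin(24/54) = 26.3878°
wrap1 = wrap2 = π + 2β = 232.7756°
tangent length = C·cosβ = 48.3735
L = (r1+r2)·wrap + 2·C·cosβ = 24·4.0627 + 2·48.3735 = 194.2519

L=194.252 wrap1=232.78_deg wrap2=232.78_deg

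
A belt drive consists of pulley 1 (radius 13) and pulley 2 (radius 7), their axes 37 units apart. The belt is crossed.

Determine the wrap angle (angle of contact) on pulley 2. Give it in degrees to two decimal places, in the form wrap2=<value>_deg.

crossed belt: β = asin((r1+r2)/C) = asin(20/37) = 32.7204°
wrap1 = wrap2 = π + 2β = 245.4409°

wrap2=245.44_deg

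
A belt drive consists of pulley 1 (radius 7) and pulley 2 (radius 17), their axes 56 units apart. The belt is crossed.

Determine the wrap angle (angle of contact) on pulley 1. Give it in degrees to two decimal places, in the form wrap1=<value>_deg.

wrap1=230.75_deg

crossed belt: β = asin((r1+r2)/C) = asin(24/56) = 25.3769°
wrap1 = wrap2 = π + 2β = 230.7539°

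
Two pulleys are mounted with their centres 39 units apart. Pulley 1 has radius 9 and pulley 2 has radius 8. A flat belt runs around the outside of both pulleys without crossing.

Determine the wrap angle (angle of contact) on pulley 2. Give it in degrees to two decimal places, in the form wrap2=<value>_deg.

open belt: β = asin((r2−r1)/C) = asin(-1/39) = -1.4693°
wrap1 = π − 2β = 182.9386°
wrap2 = π + 2β = 177.0614°

wrap2=177.06_deg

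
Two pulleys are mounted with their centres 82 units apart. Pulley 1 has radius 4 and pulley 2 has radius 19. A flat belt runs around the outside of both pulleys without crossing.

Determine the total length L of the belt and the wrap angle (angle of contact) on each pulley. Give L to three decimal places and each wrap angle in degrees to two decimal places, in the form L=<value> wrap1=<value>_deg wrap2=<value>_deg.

L=239.008 wrap1=158.92_deg wrap2=201.08_deg

open belt: β = asin((r2−r1)/C) = asin(15/82) = 10.5403°
wrap1 = π − 2β = 158.9194°
wrap2 = π + 2β = 201.0806°
tangent length = C·cosβ = 80.6164
L = r1·wrap1 + r2·wrap2 + 2·C·cosβ = 4·2.7737 + 19·3.5095 + 2·80.6164 = 239.0083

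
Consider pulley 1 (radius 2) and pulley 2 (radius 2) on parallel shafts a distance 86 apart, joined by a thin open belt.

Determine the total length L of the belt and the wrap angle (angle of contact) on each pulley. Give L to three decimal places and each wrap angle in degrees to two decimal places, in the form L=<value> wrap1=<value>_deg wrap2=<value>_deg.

L=184.566 wrap1=180.00_deg wrap2=180.00_deg

open belt: β = asin((r2−r1)/C) = asin(0/86) = 0.0000°
wrap1 = π − 2β = 180.0000°
wrap2 = π + 2β = 180.0000°
tangent length = C·cosβ = 86.0000
L = r1·wrap1 + r2·wrap2 + 2·C·cosβ = 2·3.1416 + 2·3.1416 + 2·86.0000 = 184.5664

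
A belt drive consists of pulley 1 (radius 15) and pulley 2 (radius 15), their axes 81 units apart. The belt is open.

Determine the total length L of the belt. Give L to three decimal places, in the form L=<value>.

L=256.248

open belt: β = asin((r2−r1)/C) = asin(0/81) = 0.0000°
wrap1 = π − 2β = 180.0000°
wrap2 = π + 2β = 180.0000°
tangent length = C·cosβ = 81.0000
L = r1·wrap1 + r2·wrap2 + 2·C·cosβ = 15·3.1416 + 15·3.1416 + 2·81.0000 = 256.2478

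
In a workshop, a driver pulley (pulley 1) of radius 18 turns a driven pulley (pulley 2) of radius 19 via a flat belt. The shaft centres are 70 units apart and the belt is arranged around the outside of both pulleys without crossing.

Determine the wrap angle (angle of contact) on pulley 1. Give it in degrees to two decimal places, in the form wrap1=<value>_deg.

open belt: β = asin((r2−r1)/C) = asin(1/70) = 0.8185°
wrap1 = π − 2β = 178.3629°
wrap2 = π + 2β = 181.6371°

wrap1=178.36_deg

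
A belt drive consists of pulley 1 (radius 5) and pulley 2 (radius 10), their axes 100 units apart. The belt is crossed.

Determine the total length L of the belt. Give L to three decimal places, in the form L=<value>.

L=249.378

crossed belt: β = asin((r1+r2)/C) = asin(15/100) = 8.6269°
wrap1 = wrap2 = π + 2β = 197.2539°
tangent length = C·cosβ = 98.8686
L = (r1+r2)·wrap + 2·C·cosβ = 15·3.4427 + 2·98.8686 = 249.3781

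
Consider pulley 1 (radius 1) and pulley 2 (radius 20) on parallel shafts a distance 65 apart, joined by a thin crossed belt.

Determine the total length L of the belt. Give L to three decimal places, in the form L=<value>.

crossed belt: β = asin((r1+r2)/C) = asin(21/65) = 18.8491°
wrap1 = wrap2 = π + 2β = 217.6982°
tangent length = C·cosβ = 61.5142
L = (r1+r2)·wrap + 2·C·cosβ = 21·3.7996 + 2·61.5142 = 202.8190

L=202.819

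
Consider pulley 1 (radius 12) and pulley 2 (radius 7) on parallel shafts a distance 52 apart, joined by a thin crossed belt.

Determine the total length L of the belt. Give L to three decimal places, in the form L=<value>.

L=170.713

crossed belt: β = asin((r1+r2)/C) = asin(19/52) = 21.4313°
wrap1 = wrap2 = π + 2β = 222.8625°
tangent length = C·cosβ = 48.4045
L = (r1+r2)·wrap + 2·C·cosβ = 19·3.8897 + 2·48.4045 = 170.7131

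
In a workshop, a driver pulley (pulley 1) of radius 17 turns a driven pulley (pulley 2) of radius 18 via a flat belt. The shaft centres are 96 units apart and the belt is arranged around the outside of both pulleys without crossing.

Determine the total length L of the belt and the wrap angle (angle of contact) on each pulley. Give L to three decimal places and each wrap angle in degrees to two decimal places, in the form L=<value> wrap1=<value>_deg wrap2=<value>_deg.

open belt: β = asin((r2−r1)/C) = asin(1/96) = 0.5968°
wrap1 = π − 2β = 178.8063°
wrap2 = π + 2β = 181.1937°
tangent length = C·cosβ = 95.9948
L = r1·wrap1 + r2·wrap2 + 2·C·cosβ = 17·3.1208 + 18·3.1624 + 2·95.9948 = 301.9662

L=301.966 wrap1=178.81_deg wrap2=181.19_deg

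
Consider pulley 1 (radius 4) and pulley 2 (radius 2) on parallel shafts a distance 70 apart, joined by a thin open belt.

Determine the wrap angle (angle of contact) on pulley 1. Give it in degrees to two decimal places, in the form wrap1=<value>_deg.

open belt: β = asin((r2−r1)/C) = asin(-2/70) = -1.6372°
wrap1 = π − 2β = 183.2745°
wrap2 = π + 2β = 176.7255°

wrap1=183.27_deg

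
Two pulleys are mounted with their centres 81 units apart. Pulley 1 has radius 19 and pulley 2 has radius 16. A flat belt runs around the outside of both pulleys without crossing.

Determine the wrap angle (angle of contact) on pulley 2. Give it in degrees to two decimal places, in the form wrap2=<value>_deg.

open belt: β = asin((r2−r1)/C) = asin(-3/81) = -2.1226°
wrap1 = π − 2β = 184.2451°
wrap2 = π + 2β = 175.7549°

wrap2=175.75_deg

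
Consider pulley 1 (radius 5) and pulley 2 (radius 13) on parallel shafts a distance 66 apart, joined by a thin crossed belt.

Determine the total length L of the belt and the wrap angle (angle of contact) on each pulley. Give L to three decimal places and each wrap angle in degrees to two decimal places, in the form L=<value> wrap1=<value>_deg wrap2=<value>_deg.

crossed belt: β = asin((r1+r2)/C) = asin(18/66) = 15.8266°
wrap1 = wrap2 = π + 2β = 211.6532°
tangent length = C·cosβ = 63.4980
L = (r1+r2)·wrap + 2·C·cosβ = 18·3.6940 + 2·63.4980 = 193.4889

L=193.489 wrap1=211.65_deg wrap2=211.65_deg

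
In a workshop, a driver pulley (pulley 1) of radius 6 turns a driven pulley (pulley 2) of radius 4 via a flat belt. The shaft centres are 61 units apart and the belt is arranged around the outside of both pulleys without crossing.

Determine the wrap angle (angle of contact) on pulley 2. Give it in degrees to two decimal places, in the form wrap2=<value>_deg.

wrap2=176.24_deg

open belt: β = asin((r2−r1)/C) = asin(-2/61) = -1.8789°
wrap1 = π − 2β = 183.7578°
wrap2 = π + 2β = 176.2422°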